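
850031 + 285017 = 1135048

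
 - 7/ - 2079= 1/297 = 0.00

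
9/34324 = 9/34324 = 0.00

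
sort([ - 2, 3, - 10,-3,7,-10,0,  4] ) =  [-10, - 10,-3,-2,0,3,4,7] 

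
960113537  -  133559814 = 826553723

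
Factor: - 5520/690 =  - 2^3 = - 8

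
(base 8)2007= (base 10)1031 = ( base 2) 10000000111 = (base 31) 128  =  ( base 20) 2bb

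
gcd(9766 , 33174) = 38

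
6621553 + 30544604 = 37166157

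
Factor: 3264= 2^6*3^1*17^1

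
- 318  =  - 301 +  - 17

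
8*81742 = 653936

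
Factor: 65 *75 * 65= 3^1*5^4  *13^2 = 316875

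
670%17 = 7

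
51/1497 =17/499  =  0.03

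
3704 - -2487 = 6191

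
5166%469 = 7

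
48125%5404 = 4893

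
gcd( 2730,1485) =15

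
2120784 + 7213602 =9334386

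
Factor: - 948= - 2^2*3^1*79^1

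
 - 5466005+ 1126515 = - 4339490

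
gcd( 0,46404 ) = 46404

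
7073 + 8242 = 15315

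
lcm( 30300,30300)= 30300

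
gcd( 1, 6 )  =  1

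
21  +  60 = 81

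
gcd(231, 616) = 77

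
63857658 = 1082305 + 62775353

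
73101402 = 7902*9251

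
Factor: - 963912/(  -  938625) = 321304/312875=2^3*5^( - 3)* 2503^(  -  1)*40163^1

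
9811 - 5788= 4023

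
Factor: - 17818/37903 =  - 2^1*29^(  -  1)*59^1*151^1*1307^( - 1 )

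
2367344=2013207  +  354137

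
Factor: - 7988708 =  - 2^2*7^1* 13^1 *17^1 * 1291^1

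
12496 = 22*568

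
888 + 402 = 1290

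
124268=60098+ 64170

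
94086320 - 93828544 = 257776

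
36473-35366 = 1107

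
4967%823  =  29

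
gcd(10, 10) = 10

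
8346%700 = 646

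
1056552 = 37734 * 28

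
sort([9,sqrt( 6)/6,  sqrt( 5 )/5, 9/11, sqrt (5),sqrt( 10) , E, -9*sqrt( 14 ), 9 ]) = [ - 9*sqrt (14 ),sqrt(6 ) /6,sqrt(5 )/5, 9/11 , sqrt(5 ),E,sqrt( 10 ),9, 9] 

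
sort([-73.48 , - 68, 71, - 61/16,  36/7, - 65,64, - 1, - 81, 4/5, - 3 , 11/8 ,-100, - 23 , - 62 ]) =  [ - 100, - 81, - 73.48, - 68,  -  65, - 62, - 23 , - 61/16, - 3,-1 , 4/5, 11/8, 36/7, 64 , 71]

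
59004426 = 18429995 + 40574431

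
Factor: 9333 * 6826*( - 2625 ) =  - 167231027250 = - 2^1*3^3*5^3*7^1*17^1 * 61^1 * 3413^1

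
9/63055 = 9/63055 = 0.00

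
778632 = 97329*8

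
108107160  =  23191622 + 84915538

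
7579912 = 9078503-1498591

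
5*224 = 1120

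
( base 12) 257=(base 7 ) 1015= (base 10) 355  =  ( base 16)163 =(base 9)434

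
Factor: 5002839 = 3^2 *555871^1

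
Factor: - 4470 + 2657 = - 7^2 * 37^1 = - 1813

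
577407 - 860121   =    -  282714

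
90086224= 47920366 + 42165858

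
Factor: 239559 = 3^1*47^1*1699^1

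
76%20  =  16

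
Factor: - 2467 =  - 2467^1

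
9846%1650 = 1596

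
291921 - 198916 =93005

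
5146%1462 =760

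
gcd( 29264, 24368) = 16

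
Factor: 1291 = 1291^1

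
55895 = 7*7985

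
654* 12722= 8320188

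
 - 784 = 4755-5539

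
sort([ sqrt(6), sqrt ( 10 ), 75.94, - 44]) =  [ - 44 , sqrt(6) , sqrt (10 ), 75.94]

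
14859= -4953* ( - 3) 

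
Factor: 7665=3^1*5^1*7^1 *73^1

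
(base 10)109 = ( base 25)49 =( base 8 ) 155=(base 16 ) 6d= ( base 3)11001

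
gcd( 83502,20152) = 2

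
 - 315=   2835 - 3150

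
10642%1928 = 1002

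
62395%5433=2632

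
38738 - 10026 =28712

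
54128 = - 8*( - 6766 ) 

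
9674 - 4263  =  5411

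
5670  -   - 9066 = 14736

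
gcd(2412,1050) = 6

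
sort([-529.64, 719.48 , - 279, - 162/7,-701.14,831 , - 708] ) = [ - 708,  -  701.14, - 529.64, - 279, - 162/7,  719.48,831] 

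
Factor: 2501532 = 2^2*3^2 * 11^1*6317^1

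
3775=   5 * 755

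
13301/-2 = - 6651 + 1/2 = -6650.50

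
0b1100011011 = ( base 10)795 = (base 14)40B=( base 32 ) OR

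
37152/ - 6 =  - 6192/1 =-6192.00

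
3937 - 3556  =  381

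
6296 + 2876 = 9172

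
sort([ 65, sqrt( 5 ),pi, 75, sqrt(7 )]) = [sqrt ( 5 ), sqrt(7 ),pi, 65, 75] 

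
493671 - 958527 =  - 464856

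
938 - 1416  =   - 478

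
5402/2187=2 + 1028/2187 = 2.47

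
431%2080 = 431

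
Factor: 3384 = 2^3*3^2*47^1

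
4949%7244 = 4949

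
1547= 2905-1358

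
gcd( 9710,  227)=1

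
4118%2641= 1477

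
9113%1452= 401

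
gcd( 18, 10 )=2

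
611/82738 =611/82738 = 0.01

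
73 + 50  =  123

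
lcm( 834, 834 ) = 834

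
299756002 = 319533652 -19777650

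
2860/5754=1430/2877 = 0.50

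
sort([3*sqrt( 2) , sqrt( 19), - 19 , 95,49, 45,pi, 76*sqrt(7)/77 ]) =[ - 19,  76*sqrt(7)/77, pi, 3*sqrt(2),sqrt(19),45,49, 95]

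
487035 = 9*54115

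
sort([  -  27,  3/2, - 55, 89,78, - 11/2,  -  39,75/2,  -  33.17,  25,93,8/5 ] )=[ - 55,  -  39, - 33.17, - 27, - 11/2, 3/2, 8/5, 25,75/2, 78, 89,  93]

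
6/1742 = 3/871 = 0.00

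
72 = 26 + 46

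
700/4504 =175/1126=0.16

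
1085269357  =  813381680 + 271887677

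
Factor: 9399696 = 2^4 * 3^1*31^1* 6317^1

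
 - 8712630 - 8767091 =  - 17479721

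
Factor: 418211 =37^1*89^1*127^1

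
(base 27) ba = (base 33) 9a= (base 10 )307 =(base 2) 100110011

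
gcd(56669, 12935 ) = 1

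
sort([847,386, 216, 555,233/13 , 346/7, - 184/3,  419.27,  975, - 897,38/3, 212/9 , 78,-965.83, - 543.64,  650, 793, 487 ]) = [ - 965.83, - 897, - 543.64,-184/3,  38/3,  233/13, 212/9,346/7, 78,216, 386, 419.27, 487,555, 650,793,  847,975]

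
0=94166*0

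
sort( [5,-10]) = [ - 10, 5 ]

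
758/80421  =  758/80421 = 0.01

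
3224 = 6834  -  3610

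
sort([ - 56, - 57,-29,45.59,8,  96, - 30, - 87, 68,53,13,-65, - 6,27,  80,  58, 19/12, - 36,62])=[ -87, - 65,  -  57 , - 56, - 36,  -  30, - 29, - 6,19/12,8,13, 27, 45.59,53,58,62,68, 80,96]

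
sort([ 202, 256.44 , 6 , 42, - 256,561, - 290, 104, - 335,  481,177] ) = [ - 335  ,  -  290, - 256,6, 42,104 , 177, 202, 256.44,  481,561 ] 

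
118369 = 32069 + 86300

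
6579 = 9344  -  2765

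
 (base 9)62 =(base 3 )2002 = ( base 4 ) 320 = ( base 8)70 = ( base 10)56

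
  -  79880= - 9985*8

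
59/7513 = 59/7513  =  0.01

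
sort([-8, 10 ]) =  [ - 8, 10 ]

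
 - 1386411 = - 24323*57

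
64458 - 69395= - 4937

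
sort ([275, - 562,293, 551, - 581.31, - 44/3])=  [ - 581.31, - 562, - 44/3,275,293,551]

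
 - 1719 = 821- 2540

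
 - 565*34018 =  - 19220170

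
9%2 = 1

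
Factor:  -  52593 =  - 3^1*47^1*373^1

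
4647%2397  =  2250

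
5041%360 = 1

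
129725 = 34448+95277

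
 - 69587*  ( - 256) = 17814272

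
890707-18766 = 871941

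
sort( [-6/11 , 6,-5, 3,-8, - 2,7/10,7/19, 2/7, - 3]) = [ - 8, - 5, - 3 ,-2, - 6/11, 2/7, 7/19,  7/10  ,  3,  6]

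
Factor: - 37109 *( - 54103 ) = 2007708227 = 7^1* 43^1*59^1*131^1*863^1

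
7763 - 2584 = 5179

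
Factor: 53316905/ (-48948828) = -2^( - 2)*3^( - 1)*5^1*421^(-1 )*9689^( - 1)*10663381^1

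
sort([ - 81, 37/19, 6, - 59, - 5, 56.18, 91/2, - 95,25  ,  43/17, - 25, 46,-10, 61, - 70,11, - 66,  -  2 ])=[ - 95 , - 81, - 70,-66,-59, - 25, -10, - 5, - 2,37/19,43/17,6,11, 25, 91/2,46,  56.18,61]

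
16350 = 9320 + 7030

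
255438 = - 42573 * ( - 6 )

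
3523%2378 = 1145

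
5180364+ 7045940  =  12226304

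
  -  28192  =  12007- 40199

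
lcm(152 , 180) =6840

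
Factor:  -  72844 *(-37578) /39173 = 2737331832/39173 = 2^3*3^1*43^(-1 )*911^( - 1)*6263^1*18211^1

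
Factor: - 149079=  - 3^1*7^1*31^1*229^1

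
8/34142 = 4/17071 = 0.00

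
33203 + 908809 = 942012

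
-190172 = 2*( - 95086)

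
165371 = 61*2711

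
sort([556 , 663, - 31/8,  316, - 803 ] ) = [ - 803 , - 31/8, 316 , 556,663 ] 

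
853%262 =67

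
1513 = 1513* 1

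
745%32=9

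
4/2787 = 4/2787 =0.00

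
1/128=1/128=0.01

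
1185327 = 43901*27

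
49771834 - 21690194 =28081640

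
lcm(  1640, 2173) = 86920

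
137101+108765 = 245866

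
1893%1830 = 63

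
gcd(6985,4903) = 1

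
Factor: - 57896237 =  - 7^1  *  17^2 * 28619^1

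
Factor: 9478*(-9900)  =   - 2^3*3^2*5^2 * 7^1*11^1*677^1 = -  93832200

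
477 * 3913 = 1866501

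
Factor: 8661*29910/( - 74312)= - 2^( - 2)*3^2*5^1*7^( - 1)*997^1*1327^( - 1 )*2887^1 = - 129525255/37156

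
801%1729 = 801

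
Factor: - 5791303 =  - 7^1*151^1*5479^1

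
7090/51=7090/51= 139.02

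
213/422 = 213/422= 0.50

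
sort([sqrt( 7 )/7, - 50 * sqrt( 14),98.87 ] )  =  [ - 50*sqrt(14), sqrt( 7)/7,98.87] 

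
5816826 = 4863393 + 953433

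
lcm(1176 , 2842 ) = 34104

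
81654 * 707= 57729378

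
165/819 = 55/273= 0.20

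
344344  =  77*4472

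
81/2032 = 81/2032  =  0.04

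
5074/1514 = 3 + 266/757 = 3.35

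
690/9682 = 345/4841 =0.07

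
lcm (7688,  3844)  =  7688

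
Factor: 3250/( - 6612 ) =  - 2^( - 1)*3^( - 1 )*5^3*13^1*19^( - 1)*29^( - 1) = -1625/3306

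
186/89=2 + 8/89 = 2.09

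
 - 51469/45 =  - 1144 + 11/45 = -  1143.76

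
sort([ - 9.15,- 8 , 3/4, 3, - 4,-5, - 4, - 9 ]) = [  -  9.15 , - 9,-8, - 5,-4,-4, 3/4, 3]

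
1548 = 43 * 36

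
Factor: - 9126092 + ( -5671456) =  - 14797548  =  -2^2*3^2 *17^1 * 24179^1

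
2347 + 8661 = 11008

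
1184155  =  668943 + 515212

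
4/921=4/921 = 0.00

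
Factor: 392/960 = 49/120 = 2^ ( - 3 )*3^( - 1) * 5^ ( - 1)*7^2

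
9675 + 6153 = 15828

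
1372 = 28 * 49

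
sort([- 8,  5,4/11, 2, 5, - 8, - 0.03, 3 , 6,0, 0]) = [ - 8 , - 8, - 0.03,  0 , 0 , 4/11,2 , 3,5, 5 , 6]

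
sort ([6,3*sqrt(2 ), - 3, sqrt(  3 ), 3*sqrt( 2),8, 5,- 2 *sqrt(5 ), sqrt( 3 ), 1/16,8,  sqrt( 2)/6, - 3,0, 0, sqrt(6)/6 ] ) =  [-2*sqrt( 5)  , - 3,-3, 0, 0,1/16,sqrt( 2) /6, sqrt( 6 ) /6,sqrt( 3)  ,  sqrt( 3 ),3*sqrt(2 ), 3 * sqrt(2 ), 5,6, 8,8] 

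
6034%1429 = 318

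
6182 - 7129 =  - 947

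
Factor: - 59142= -2^1 * 3^1 * 9857^1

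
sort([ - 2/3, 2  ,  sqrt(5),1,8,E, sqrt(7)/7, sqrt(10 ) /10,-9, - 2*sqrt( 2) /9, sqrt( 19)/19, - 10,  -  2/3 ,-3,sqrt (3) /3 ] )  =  [ - 10, - 9,- 3,  -  2/3, - 2/3, - 2*sqrt (2)/9, sqrt( 19 ) /19, sqrt(10 )/10, sqrt( 7 ) /7, sqrt( 3)/3, 1, 2, sqrt ( 5), E, 8 ]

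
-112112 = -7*16016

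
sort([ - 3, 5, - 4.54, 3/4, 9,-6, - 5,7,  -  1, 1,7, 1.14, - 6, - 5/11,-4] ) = [ - 6, - 6, - 5, - 4.54, - 4,-3, - 1,  -  5/11,3/4, 1, 1.14,5, 7,7, 9]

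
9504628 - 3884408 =5620220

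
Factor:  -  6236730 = -2^1*3^3 * 5^1*23099^1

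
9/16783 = 9/16783 = 0.00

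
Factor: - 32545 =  - 5^1*23^1*283^1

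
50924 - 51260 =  - 336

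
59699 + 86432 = 146131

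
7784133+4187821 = 11971954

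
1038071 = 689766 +348305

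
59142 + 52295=111437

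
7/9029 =7/9029 = 0.00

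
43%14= 1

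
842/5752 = 421/2876 =0.15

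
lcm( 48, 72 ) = 144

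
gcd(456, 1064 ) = 152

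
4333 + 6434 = 10767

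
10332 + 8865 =19197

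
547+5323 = 5870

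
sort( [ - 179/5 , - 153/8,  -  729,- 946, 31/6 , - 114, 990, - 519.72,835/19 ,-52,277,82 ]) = [-946, - 729, - 519.72 ,-114, - 52, - 179/5, - 153/8, 31/6,  835/19,82 , 277 , 990]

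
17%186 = 17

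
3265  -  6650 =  - 3385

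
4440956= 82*54158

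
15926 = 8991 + 6935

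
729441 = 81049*9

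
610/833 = 610/833 = 0.73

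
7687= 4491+3196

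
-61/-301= 61/301 =0.20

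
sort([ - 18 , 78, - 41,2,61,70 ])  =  [ - 41, - 18, 2, 61 , 70, 78] 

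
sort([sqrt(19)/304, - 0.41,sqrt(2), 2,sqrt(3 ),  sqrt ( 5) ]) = [ - 0.41,sqrt( 19)/304,  sqrt( 2),  sqrt(3),2 , sqrt( 5)]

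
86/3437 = 86/3437 = 0.03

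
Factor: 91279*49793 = 4545055247 = 17^1*29^1*37^1*101^1*2467^1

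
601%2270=601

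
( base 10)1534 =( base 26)270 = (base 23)2kg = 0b10111111110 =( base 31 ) 1if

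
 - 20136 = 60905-81041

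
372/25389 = 4/273 = 0.01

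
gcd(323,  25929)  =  1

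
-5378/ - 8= 2689/4 = 672.25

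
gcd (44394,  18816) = 294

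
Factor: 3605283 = 3^3* 11^1*61^1*199^1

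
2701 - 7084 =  - 4383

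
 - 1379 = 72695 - 74074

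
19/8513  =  19/8513 = 0.00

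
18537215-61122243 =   -  42585028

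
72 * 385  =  27720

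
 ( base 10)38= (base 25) 1D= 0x26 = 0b100110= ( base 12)32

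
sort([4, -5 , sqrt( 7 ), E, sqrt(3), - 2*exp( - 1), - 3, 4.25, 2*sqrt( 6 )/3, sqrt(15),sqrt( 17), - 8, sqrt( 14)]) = [- 8, - 5  , - 3, - 2* exp( -1),2 * sqrt( 6) /3 , sqrt( 3),sqrt( 7 ),E,  sqrt(14), sqrt( 15 ),4 , sqrt( 17 ),4.25 ]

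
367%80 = 47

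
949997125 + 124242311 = 1074239436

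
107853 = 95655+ 12198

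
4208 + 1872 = 6080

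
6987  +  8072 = 15059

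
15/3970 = 3/794 = 0.00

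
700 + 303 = 1003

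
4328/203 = 4328/203 = 21.32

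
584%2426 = 584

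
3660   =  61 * 60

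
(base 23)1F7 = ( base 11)731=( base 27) 15h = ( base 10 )881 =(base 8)1561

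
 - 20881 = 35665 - 56546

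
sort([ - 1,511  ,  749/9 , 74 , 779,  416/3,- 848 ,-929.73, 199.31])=[ - 929.73, - 848, - 1,74 , 749/9,  416/3,199.31, 511 , 779]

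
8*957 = 7656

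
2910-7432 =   -  4522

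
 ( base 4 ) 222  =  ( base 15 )2c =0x2A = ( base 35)17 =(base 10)42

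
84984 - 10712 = 74272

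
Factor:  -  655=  -5^1*131^1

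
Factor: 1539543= 3^1*101^1*5081^1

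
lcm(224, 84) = 672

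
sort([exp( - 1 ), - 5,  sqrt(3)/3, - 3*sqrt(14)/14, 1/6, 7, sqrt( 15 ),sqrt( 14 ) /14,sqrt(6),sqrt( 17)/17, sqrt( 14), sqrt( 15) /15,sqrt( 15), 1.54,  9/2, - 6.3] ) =[ - 6.3,-5, - 3*sqrt( 14 )/14,1/6 , sqrt ( 17 ) /17,sqrt( 15)/15,sqrt( 14) /14,exp( - 1),sqrt( 3 )/3, 1.54,sqrt( 6),sqrt (14),sqrt( 15),sqrt ( 15),9/2, 7]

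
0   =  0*42018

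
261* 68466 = 17869626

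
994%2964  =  994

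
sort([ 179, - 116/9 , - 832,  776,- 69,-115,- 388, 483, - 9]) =[ - 832,- 388 , - 115,  -  69,  -  116/9 , - 9 , 179, 483, 776 ]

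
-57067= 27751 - 84818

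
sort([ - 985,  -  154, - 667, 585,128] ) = [ - 985,  -  667, - 154 , 128,  585 ]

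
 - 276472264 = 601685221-878157485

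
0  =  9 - 9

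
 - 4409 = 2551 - 6960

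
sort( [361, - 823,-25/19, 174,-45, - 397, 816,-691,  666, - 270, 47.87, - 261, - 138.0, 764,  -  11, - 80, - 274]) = [ - 823, - 691, - 397, - 274,- 270, - 261, - 138.0 ,- 80, - 45, - 11, - 25/19, 47.87, 174, 361 , 666, 764 , 816]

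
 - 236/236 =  - 1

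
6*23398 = 140388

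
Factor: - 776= - 2^3*97^1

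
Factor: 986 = 2^1*17^1*29^1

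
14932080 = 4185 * 3568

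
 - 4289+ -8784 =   -  13073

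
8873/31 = 286 + 7/31  =  286.23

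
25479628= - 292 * (  -  87259) 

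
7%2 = 1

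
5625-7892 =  - 2267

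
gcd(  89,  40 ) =1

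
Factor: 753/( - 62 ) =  - 2^( - 1 )*3^1*31^ ( - 1 )*251^1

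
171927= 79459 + 92468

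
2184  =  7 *312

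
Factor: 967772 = 2^2*13^1*37^1*503^1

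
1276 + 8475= 9751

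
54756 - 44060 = 10696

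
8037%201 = 198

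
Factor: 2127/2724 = 2^(  -  2 )*227^( - 1 )*709^1 = 709/908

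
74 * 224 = 16576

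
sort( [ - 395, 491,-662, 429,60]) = [ - 662,-395,60,429, 491] 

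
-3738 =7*( - 534) 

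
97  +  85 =182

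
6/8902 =3/4451 = 0.00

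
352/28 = 88/7= 12.57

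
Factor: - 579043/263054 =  - 2^(  -  1)*11^( - 2 ) * 29^1*41^1*487^1*1087^(-1) 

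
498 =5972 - 5474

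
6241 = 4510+1731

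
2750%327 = 134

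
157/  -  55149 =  - 1 + 54992/55149 = -0.00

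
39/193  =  39/193  =  0.20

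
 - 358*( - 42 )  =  15036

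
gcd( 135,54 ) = 27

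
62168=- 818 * ( - 76 ) 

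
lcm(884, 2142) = 55692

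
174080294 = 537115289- 363034995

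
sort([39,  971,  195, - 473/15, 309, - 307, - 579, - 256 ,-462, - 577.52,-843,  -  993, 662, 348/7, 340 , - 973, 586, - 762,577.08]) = [ - 993, -973,-843, - 762, - 579,-577.52, - 462, - 307, - 256, - 473/15,39, 348/7, 195, 309, 340,577.08,586, 662, 971]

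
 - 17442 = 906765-924207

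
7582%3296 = 990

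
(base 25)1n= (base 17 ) 2e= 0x30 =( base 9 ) 53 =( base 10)48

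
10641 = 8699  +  1942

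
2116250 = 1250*1693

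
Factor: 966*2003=1934898= 2^1*3^1*7^1*23^1*2003^1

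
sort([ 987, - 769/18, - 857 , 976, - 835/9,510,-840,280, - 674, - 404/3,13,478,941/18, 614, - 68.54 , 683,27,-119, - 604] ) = [ - 857, - 840, - 674,-604, -404/3,-119, - 835/9,  -  68.54, - 769/18,13,27, 941/18, 280,478,  510,  614,683, 976,987]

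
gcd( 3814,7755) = 1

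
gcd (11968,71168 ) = 64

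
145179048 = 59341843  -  -85837205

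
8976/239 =37 + 133/239  =  37.56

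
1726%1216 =510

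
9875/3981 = 9875/3981 =2.48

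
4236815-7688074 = - 3451259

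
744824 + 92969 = 837793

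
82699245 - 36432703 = 46266542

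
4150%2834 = 1316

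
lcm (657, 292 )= 2628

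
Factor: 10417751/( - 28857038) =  - 2^( - 1)* 7^( - 1)* 977^1*10663^1*2061217^ (-1 )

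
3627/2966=1 + 661/2966 = 1.22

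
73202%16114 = 8746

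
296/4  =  74 = 74.00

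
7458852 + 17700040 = 25158892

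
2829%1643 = 1186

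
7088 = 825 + 6263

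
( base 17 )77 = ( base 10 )126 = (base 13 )99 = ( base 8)176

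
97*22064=2140208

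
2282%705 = 167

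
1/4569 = 1/4569 = 0.00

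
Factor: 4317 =3^1*1439^1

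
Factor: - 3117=  -  3^1*1039^1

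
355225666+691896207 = 1047121873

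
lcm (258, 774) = 774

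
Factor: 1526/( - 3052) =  -2^(  -  1) = -1/2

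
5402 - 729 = 4673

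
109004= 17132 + 91872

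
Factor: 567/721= 81/103 =3^4*103^(- 1)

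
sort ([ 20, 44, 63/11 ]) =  [63/11, 20, 44]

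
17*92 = 1564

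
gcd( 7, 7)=7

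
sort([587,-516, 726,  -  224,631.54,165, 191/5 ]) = [ - 516, - 224,191/5,165,587, 631.54,726 ]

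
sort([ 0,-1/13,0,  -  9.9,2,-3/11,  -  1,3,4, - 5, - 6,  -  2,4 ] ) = [ - 9.9, - 6 , - 5, - 2, - 1, - 3/11, -1/13, 0,0,2, 3, 4,4] 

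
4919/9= 4919/9 =546.56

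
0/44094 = 0 =0.00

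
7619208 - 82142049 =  - 74522841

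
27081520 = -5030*(  -  5384)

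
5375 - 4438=937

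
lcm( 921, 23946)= 23946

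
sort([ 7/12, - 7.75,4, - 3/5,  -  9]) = [ - 9, - 7.75, - 3/5,7/12,4] 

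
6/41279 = 6/41279=0.00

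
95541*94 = 8980854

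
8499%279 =129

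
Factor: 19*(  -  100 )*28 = - 2^4*5^2*7^1*19^1 =- 53200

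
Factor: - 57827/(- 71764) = 751/932=2^(  -  2 ) * 233^( - 1)*751^1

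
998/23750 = 499/11875 =0.04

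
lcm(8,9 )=72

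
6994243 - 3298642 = 3695601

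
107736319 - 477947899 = -370211580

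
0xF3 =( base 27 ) 90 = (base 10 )243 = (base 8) 363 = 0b11110011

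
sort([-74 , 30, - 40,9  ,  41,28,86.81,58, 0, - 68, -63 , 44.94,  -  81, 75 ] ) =[  -  81, - 74, - 68, - 63, - 40 , 0,9,  28, 30,41, 44.94,58,75 , 86.81]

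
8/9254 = 4/4627 = 0.00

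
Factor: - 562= - 2^1*281^1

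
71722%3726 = 928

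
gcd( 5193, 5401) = 1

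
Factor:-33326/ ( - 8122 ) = 19^1*31^ (-1 )*131^( - 1)*877^1 =16663/4061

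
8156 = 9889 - 1733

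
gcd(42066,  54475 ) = 1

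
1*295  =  295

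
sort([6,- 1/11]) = [ - 1/11, 6]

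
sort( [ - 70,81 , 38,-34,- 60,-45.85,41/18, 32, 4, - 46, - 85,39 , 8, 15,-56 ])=[  -  85, -70,  -  60, - 56,- 46, -45.85, - 34,41/18, 4, 8  ,  15, 32, 38 , 39,81]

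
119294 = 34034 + 85260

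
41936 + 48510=90446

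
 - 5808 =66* ( - 88 )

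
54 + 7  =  61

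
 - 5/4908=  - 1 + 4903/4908 = -0.00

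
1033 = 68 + 965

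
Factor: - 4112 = -2^4*257^1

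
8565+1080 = 9645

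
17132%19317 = 17132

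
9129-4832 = 4297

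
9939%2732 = 1743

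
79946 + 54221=134167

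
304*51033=15514032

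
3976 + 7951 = 11927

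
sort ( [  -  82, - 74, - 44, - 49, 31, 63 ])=[- 82, - 74, - 49,- 44,31 , 63]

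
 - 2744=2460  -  5204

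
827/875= 827/875=0.95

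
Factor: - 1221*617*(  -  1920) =1446445440=   2^7*3^2*5^1*11^1*37^1*617^1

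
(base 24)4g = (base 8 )160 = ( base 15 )77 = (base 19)5h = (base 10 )112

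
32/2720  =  1/85 = 0.01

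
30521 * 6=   183126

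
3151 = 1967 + 1184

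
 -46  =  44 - 90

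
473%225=23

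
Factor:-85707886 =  - 2^1*  11^1*3895813^1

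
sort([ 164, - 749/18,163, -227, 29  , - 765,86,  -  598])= [  -  765,  -  598, - 227, - 749/18, 29, 86 , 163,164]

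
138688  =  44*3152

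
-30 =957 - 987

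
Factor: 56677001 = 1601^1 * 35401^1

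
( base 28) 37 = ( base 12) 77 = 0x5b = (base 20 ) 4B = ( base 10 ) 91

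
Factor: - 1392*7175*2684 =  - 2^6*3^1*5^2*7^1* 11^1 *29^1*41^1*61^1 = - 26806718400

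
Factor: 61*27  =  3^3*61^1 = 1647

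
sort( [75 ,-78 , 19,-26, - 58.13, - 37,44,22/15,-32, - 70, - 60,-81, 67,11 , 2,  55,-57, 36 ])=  [-81,  -  78, - 70, - 60, - 58.13, - 57, - 37, - 32, - 26 , 22/15, 2, 11, 19, 36, 44, 55,67,75]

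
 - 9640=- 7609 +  - 2031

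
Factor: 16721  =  23^1*727^1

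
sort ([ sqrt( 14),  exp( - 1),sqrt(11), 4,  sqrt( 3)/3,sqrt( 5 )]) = [exp( - 1) , sqrt(3 ) /3,  sqrt(5), sqrt(11),  sqrt (14), 4]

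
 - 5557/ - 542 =10  +  137/542 = 10.25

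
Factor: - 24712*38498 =-2^4*3089^1*19249^1=- 951362576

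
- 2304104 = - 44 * 52366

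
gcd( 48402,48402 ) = 48402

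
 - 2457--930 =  - 1527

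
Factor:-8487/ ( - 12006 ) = 41/58  =  2^( - 1)*29^( - 1 )*41^1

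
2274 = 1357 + 917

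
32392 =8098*4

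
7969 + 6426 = 14395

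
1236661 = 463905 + 772756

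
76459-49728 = 26731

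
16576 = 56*296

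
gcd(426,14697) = 213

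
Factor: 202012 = 2^2 * 50503^1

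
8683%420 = 283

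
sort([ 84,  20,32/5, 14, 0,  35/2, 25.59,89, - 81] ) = [ - 81, 0,32/5, 14, 35/2,  20,25.59 , 84,89]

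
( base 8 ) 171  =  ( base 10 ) 121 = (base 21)5G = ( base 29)45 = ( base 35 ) 3g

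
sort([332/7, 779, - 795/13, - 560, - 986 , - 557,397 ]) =[ - 986, - 560,-557, - 795/13, 332/7,397, 779 ]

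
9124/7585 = 9124/7585 = 1.20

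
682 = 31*22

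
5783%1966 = 1851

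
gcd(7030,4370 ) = 190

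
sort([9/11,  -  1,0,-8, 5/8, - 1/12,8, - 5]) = [ - 8,-5, - 1,-1/12,0, 5/8,9/11,8]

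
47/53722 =47/53722 = 0.00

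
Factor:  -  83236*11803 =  - 2^2*11^1*29^1*37^1*20809^1 = - 982434508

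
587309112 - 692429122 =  - 105120010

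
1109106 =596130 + 512976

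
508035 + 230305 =738340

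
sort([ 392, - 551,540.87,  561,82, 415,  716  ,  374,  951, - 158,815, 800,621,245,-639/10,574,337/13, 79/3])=[ - 551, - 158, - 639/10, 337/13,79/3, 82, 245,374,392,415, 540.87,561 , 574, 621,716, 800,815, 951 ]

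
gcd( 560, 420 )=140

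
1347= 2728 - 1381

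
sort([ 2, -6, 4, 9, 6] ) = [ - 6, 2, 4, 6 , 9] 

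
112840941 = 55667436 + 57173505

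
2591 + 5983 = 8574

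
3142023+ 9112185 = 12254208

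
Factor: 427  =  7^1 * 61^1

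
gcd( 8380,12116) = 4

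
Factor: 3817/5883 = 3^( - 1)*11^1*37^( - 1 )*53^ ( - 1)*347^1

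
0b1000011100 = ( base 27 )k0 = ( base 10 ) 540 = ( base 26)KK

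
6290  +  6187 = 12477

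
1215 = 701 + 514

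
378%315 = 63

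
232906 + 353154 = 586060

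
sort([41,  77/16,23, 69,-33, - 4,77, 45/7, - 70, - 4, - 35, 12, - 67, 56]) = [ - 70, - 67, - 35, - 33,  -  4,  -  4,77/16, 45/7, 12,23,41, 56, 69, 77 ]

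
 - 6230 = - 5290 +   -  940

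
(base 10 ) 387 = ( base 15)1AC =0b110000011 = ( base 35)B2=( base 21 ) I9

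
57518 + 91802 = 149320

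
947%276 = 119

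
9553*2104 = 20099512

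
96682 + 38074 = 134756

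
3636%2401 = 1235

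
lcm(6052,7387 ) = 502316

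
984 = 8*123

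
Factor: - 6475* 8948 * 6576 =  - 2^6*3^1 * 5^2*7^1* 37^1*137^1 * 2237^1 = - 381002260800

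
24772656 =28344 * 874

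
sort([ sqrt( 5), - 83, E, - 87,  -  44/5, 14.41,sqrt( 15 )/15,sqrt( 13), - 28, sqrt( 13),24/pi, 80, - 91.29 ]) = [ - 91.29, - 87,  -  83, - 28,  -  44/5 , sqrt( 15 ) /15,sqrt( 5), E,sqrt( 13), sqrt( 13), 24/pi,  14.41,  80 ] 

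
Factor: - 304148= - 2^2*13^1*5849^1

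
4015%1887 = 241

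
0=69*0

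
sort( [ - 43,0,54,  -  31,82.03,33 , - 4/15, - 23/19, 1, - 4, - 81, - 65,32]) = [ - 81, - 65, - 43,  -  31, - 4, - 23/19 , - 4/15,0 , 1,32, 33, 54, 82.03] 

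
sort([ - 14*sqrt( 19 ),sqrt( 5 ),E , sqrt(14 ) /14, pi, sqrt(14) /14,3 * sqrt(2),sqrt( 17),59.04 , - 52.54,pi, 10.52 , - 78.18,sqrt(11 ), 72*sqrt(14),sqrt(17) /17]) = [ - 78.18, - 14* sqrt( 19 ), -52.54 , sqrt(17) /17,sqrt(14) /14 , sqrt( 14)/14,sqrt(5 ),  E,  pi,  pi,sqrt( 11),sqrt ( 17 ), 3 * sqrt(2 ) , 10.52,59.04,  72*sqrt(14 )]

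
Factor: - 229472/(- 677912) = 2^2*71^1*839^ ( - 1 ) = 284/839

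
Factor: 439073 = 43^1*10211^1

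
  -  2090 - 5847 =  - 7937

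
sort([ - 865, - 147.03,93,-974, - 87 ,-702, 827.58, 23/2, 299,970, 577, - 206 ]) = [ - 974  ,  -  865, - 702,  -  206, - 147.03, - 87, 23/2 , 93,299, 577,827.58,970] 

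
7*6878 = 48146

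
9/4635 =1/515 = 0.00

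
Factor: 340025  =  5^2*7^1*29^1 * 67^1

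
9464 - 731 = 8733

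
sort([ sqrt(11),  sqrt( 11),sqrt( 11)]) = [ sqrt( 11 ),sqrt( 11), sqrt(11) ] 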